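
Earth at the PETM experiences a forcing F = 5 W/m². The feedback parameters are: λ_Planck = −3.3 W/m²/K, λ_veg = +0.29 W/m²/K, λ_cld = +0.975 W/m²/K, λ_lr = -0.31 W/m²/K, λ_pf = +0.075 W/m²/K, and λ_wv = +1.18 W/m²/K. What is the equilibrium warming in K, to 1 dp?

4.6 K

Net feedback parameter λ = (−3.3) + (+0.29) + (+0.975) + (-0.31) + (+0.075) + (+1.18) = -1.09 W/m²/K.
ΔT = −F/λ = −5/(-1.09) = 4.6 K.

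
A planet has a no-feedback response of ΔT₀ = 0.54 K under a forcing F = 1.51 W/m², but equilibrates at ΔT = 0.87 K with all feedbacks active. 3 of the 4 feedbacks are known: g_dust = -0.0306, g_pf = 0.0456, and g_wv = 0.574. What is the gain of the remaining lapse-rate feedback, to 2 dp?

Amplification A = ΔT/ΔT₀ = 0.87/0.54 = 1.611.
Total gain g = 1 − 1/A = 1 − 1/1.611 = 0.3793.
Known gains sum to -0.0306 + 0.0456 + 0.574 = 0.589.
g_lr = 0.3793 − 0.589 = -0.21.

-0.21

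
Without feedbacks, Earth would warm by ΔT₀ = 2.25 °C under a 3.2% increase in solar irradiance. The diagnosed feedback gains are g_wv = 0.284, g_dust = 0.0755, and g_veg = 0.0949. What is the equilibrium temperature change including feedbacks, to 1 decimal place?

Total gain g = 0.284 + 0.0755 + 0.0949 = 0.4544.
Amplification A = 1/(1 − 0.4544) = 1.833.
ΔT = 2.25 × 1.833 = 4.1 °C.

4.1 °C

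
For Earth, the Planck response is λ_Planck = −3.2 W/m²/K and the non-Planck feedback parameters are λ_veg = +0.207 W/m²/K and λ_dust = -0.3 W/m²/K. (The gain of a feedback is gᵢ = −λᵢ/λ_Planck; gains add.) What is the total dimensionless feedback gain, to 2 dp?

Convert to gains: g_veg = 0.207/3.2 = 0.06469; g_dust = -0.3/3.2 = -0.09375.
Total gain g = -0.02906.

-0.03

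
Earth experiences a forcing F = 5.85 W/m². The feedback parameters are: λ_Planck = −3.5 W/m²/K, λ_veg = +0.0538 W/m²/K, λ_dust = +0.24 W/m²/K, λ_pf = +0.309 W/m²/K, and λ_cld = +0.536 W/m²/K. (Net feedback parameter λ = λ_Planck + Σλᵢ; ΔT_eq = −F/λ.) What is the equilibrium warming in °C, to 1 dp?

2.5 °C

Net feedback parameter λ = (−3.5) + (+0.0538) + (+0.24) + (+0.309) + (+0.536) = -2.3612 W/m²/K.
ΔT = −F/λ = −5.85/(-2.3612) = 2.5 °C.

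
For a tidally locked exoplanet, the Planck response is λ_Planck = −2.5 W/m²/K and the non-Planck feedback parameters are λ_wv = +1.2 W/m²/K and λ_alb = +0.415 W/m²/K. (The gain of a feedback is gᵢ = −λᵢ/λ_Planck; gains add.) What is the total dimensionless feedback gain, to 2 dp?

Convert to gains: g_wv = 1.2/2.5 = 0.48; g_alb = 0.415/2.5 = 0.166.
Total gain g = 0.646.

0.65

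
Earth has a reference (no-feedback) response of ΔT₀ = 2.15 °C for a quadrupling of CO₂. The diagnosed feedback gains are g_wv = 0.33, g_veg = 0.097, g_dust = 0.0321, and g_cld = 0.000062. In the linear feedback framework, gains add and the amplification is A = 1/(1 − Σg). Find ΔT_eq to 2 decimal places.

Total gain g = 0.33 + 0.097 + 0.0321 + 0.000062 = 0.459162.
Amplification A = 1/(1 − 0.459162) = 1.849.
ΔT = 2.15 × 1.849 = 3.98 °C.

3.98 °C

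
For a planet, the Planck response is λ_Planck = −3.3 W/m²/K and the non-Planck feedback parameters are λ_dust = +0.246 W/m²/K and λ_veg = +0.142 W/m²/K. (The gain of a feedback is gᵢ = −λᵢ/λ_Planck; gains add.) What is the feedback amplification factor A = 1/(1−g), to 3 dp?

1.133

Convert to gains: g_dust = 0.246/3.3 = 0.07455; g_veg = 0.142/3.3 = 0.04303.
Total gain g = 0.11758.
A = 1/(1 − 0.11758) = 1.133.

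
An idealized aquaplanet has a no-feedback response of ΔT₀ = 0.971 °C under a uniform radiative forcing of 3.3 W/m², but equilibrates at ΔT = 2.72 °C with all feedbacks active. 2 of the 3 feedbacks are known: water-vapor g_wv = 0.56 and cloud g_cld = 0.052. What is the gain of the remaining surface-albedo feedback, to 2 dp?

0.03

Amplification A = ΔT/ΔT₀ = 2.72/0.971 = 2.801.
Total gain g = 1 − 1/A = 1 − 1/2.801 = 0.643.
Known gains sum to 0.56 + 0.052 = 0.612.
g_alb = 0.643 − 0.612 = 0.03.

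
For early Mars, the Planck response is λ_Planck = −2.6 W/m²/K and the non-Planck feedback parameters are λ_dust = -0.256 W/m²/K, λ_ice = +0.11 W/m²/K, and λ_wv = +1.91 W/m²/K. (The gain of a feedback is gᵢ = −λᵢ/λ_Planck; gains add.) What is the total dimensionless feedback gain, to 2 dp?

0.68

Convert to gains: g_dust = -0.256/2.6 = -0.09846; g_ice = 0.11/2.6 = 0.04231; g_wv = 1.91/2.6 = 0.7346.
Total gain g = 0.67845.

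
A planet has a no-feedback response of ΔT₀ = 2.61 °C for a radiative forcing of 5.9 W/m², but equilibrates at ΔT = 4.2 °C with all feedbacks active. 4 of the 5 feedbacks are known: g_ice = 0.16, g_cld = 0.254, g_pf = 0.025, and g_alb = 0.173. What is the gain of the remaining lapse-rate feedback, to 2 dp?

Amplification A = ΔT/ΔT₀ = 4.2/2.61 = 1.609.
Total gain g = 1 − 1/A = 1 − 1/1.609 = 0.3785.
Known gains sum to 0.16 + 0.254 + 0.025 + 0.173 = 0.612.
g_lr = 0.3785 − 0.612 = -0.23.

-0.23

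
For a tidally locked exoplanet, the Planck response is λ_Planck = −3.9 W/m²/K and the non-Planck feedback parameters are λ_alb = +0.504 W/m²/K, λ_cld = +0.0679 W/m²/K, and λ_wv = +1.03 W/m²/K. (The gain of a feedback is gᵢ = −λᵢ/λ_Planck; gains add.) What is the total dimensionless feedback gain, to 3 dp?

Convert to gains: g_alb = 0.504/3.9 = 0.1292; g_cld = 0.0679/3.9 = 0.01741; g_wv = 1.03/3.9 = 0.2641.
Total gain g = 0.41071.

0.411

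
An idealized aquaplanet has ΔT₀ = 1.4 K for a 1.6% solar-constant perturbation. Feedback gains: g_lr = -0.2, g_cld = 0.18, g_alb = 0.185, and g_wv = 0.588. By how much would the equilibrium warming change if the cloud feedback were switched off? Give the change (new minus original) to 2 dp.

Original: g = 0.753, ΔT = 1.4/(1−0.753) = 5.6680 K.
Without cloud: g' = 0.573, ΔT' = 1.4/(1−0.573) = 3.2787 K.
Change = 3.2787 − 5.6680 = -2.39 K.

-2.39 K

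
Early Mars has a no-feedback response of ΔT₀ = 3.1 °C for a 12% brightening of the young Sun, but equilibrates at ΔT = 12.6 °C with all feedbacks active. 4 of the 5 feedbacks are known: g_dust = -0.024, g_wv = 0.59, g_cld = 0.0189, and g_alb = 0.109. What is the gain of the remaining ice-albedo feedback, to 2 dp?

Amplification A = ΔT/ΔT₀ = 12.6/3.1 = 4.065.
Total gain g = 1 − 1/A = 1 − 1/4.065 = 0.754.
Known gains sum to -0.024 + 0.59 + 0.0189 + 0.109 = 0.6939.
g_ice = 0.754 − 0.6939 = 0.06.

0.06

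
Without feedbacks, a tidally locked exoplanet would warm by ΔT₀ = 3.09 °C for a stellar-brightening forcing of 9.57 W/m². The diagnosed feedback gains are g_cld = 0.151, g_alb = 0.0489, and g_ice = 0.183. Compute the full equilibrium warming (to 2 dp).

5.01 °C

Total gain g = 0.151 + 0.0489 + 0.183 = 0.3829.
Amplification A = 1/(1 − 0.3829) = 1.62.
ΔT = 3.09 × 1.62 = 5.01 °C.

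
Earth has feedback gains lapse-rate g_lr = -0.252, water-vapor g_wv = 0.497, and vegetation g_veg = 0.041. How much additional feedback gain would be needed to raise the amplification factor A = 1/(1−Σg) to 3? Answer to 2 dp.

0.38

Current total gain = 0.286.
Target gain for A = 3: g* = 1 − 1/3 = 0.6667.
Additional gain needed = 0.6667 − 0.286 = 0.38.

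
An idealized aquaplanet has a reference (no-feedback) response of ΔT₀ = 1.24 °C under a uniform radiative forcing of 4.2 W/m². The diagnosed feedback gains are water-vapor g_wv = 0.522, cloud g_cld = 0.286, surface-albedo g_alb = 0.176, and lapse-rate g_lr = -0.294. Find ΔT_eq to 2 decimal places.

4.00 °C

Total gain g = 0.522 + 0.286 + 0.176 − 0.294 = 0.69.
Amplification A = 1/(1 − 0.69) = 3.226.
ΔT = 1.24 × 3.226 = 4.00 °C.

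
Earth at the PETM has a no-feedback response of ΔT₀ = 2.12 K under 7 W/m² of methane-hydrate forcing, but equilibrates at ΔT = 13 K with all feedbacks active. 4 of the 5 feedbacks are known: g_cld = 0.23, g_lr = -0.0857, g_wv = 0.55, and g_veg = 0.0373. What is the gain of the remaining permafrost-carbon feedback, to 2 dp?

Amplification A = ΔT/ΔT₀ = 13/2.12 = 6.132.
Total gain g = 1 − 1/A = 1 − 1/6.132 = 0.8369.
Known gains sum to 0.23 − 0.0857 + 0.55 + 0.0373 = 0.7316.
g_pf = 0.8369 − 0.7316 = 0.11.

0.11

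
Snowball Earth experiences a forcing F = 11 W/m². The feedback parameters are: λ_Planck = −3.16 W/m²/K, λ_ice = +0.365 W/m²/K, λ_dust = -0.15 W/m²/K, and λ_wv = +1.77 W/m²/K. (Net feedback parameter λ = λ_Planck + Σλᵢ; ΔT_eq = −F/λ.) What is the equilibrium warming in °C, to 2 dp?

9.36 °C

Net feedback parameter λ = (−3.16) + (+0.365) + (-0.15) + (+1.77) = -1.175 W/m²/K.
ΔT = −F/λ = −11/(-1.175) = 9.36 °C.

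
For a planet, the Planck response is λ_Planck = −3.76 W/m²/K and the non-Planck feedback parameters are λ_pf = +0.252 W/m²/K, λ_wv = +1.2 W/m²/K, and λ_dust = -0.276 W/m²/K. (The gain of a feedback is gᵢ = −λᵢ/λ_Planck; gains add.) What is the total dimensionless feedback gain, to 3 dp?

Convert to gains: g_pf = 0.252/3.76 = 0.06702; g_wv = 1.2/3.76 = 0.3191; g_dust = -0.276/3.76 = -0.0734.
Total gain g = 0.31272.

0.313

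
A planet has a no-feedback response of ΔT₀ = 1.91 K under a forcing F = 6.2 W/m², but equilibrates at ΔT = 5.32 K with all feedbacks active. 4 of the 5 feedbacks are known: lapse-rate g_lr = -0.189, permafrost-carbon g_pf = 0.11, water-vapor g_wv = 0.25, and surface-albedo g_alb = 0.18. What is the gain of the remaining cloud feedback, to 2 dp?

0.29

Amplification A = ΔT/ΔT₀ = 5.32/1.91 = 2.785.
Total gain g = 1 − 1/A = 1 − 1/2.785 = 0.6409.
Known gains sum to -0.189 + 0.11 + 0.25 + 0.18 = 0.351.
g_cld = 0.6409 − 0.351 = 0.29.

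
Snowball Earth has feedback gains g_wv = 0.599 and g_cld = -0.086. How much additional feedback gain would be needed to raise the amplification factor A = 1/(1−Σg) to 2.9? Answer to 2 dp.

0.14

Current total gain = 0.513.
Target gain for A = 2.9: g* = 1 − 1/2.9 = 0.6552.
Additional gain needed = 0.6552 − 0.513 = 0.14.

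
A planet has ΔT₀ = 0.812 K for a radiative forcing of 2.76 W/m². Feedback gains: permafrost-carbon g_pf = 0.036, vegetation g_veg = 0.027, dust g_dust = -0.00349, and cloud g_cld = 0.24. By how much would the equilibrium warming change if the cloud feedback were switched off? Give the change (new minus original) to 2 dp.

-0.30 K

Original: g = 0.29951, ΔT = 0.812/(1−0.29951) = 1.1592 K.
Without cloud: g' = 0.05951, ΔT' = 0.812/(1−0.05951) = 0.8634 K.
Change = 0.8634 − 1.1592 = -0.30 K.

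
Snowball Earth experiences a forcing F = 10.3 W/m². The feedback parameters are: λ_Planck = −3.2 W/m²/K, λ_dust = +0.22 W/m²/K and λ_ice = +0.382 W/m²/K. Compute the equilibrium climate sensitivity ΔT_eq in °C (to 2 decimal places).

3.96 °C

Net feedback parameter λ = (−3.2) + (+0.22) + (+0.382) = -2.598 W/m²/K.
ΔT = −F/λ = −10.3/(-2.598) = 3.96 °C.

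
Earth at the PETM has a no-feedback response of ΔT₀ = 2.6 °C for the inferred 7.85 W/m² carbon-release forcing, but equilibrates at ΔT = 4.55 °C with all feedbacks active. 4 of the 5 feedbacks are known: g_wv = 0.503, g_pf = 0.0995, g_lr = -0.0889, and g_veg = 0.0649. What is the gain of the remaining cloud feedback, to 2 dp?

Amplification A = ΔT/ΔT₀ = 4.55/2.6 = 1.75.
Total gain g = 1 − 1/A = 1 − 1/1.75 = 0.4286.
Known gains sum to 0.503 + 0.0995 − 0.0889 + 0.0649 = 0.5785.
g_cld = 0.4286 − 0.5785 = -0.15.

-0.15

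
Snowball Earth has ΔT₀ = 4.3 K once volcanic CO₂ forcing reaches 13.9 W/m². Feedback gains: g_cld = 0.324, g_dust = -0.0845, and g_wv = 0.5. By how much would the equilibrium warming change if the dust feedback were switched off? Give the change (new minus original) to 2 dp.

7.93 K

Original: g = 0.7395, ΔT = 4.3/(1−0.7395) = 16.5067 K.
Without dust: g' = 0.824, ΔT' = 4.3/(1−0.824) = 24.4318 K.
Change = 24.4318 − 16.5067 = 7.93 K.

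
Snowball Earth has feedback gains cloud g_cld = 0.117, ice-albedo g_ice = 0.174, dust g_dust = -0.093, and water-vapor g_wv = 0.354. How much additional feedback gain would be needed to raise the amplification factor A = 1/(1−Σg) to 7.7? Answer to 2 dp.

Current total gain = 0.552.
Target gain for A = 7.7: g* = 1 − 1/7.7 = 0.8701.
Additional gain needed = 0.8701 − 0.552 = 0.32.

0.32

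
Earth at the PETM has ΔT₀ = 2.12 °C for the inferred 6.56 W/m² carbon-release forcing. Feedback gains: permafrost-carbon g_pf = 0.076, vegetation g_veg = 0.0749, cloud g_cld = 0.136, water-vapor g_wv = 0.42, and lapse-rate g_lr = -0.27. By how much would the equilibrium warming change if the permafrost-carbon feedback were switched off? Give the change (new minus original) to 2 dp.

Original: g = 0.4369, ΔT = 2.12/(1−0.4369) = 3.7649 °C.
Without permafrost-carbon: g' = 0.3609, ΔT' = 2.12/(1−0.3609) = 3.3172 °C.
Change = 3.3172 − 3.7649 = -0.45 °C.

-0.45 °C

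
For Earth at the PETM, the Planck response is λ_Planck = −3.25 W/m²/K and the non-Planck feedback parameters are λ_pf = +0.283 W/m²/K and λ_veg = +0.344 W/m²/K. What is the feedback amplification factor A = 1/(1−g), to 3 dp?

1.239

Convert to gains: g_pf = 0.283/3.25 = 0.08708; g_veg = 0.344/3.25 = 0.1058.
Total gain g = 0.19288.
A = 1/(1 − 0.19288) = 1.239.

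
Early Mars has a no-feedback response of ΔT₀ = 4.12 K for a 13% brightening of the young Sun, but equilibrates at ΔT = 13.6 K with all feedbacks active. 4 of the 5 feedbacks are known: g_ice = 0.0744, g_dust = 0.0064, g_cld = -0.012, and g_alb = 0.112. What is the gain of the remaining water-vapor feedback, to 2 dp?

Amplification A = ΔT/ΔT₀ = 13.6/4.12 = 3.301.
Total gain g = 1 − 1/A = 1 − 1/3.301 = 0.6971.
Known gains sum to 0.0744 + 0.0064 − 0.012 + 0.112 = 0.1808.
g_wv = 0.6971 − 0.1808 = 0.52.

0.52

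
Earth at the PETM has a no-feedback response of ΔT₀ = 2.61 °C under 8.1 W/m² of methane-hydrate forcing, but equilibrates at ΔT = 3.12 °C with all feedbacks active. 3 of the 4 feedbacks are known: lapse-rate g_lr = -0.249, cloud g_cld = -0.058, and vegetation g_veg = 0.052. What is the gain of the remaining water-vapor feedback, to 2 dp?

0.42

Amplification A = ΔT/ΔT₀ = 3.12/2.61 = 1.195.
Total gain g = 1 − 1/A = 1 − 1/1.195 = 0.1632.
Known gains sum to -0.249 − 0.058 + 0.052 = -0.255.
g_wv = 0.1632 + 0.255 = 0.42.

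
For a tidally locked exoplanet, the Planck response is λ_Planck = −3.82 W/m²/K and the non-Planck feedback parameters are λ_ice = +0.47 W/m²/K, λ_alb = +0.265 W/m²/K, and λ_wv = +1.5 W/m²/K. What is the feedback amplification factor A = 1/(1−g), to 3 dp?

2.410

Convert to gains: g_ice = 0.47/3.82 = 0.123; g_alb = 0.265/3.82 = 0.06937; g_wv = 1.5/3.82 = 0.3927.
Total gain g = 0.58507.
A = 1/(1 − 0.58507) = 2.410.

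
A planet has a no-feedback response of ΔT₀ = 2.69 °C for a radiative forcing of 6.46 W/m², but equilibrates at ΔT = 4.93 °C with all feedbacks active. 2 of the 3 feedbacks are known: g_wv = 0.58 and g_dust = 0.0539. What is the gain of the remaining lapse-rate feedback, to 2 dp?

Amplification A = ΔT/ΔT₀ = 4.93/2.69 = 1.833.
Total gain g = 1 − 1/A = 1 − 1/1.833 = 0.4544.
Known gains sum to 0.58 + 0.0539 = 0.6339.
g_lr = 0.4544 − 0.6339 = -0.18.

-0.18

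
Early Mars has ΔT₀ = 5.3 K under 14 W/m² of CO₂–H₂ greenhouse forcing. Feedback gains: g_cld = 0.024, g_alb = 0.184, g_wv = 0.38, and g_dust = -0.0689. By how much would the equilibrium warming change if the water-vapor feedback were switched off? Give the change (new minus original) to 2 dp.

Original: g = 0.5191, ΔT = 5.3/(1−0.5191) = 11.0210 K.
Without water-vapor: g' = 0.1391, ΔT' = 5.3/(1−0.1391) = 6.1563 K.
Change = 6.1563 − 11.0210 = -4.86 K.

-4.86 K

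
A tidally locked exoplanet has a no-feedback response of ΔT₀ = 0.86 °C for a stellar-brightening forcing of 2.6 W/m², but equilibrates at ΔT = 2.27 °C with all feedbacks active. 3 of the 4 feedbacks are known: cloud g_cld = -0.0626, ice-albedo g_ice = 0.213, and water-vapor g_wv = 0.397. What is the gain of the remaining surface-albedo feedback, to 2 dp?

Amplification A = ΔT/ΔT₀ = 2.27/0.86 = 2.64.
Total gain g = 1 − 1/A = 1 − 1/2.64 = 0.6212.
Known gains sum to -0.0626 + 0.213 + 0.397 = 0.5474.
g_alb = 0.6212 − 0.5474 = 0.07.

0.07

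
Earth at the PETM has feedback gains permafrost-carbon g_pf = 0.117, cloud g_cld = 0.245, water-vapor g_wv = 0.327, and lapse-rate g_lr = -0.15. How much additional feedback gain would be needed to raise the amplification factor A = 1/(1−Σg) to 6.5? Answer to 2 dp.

0.31

Current total gain = 0.539.
Target gain for A = 6.5: g* = 1 − 1/6.5 = 0.8462.
Additional gain needed = 0.8462 − 0.539 = 0.31.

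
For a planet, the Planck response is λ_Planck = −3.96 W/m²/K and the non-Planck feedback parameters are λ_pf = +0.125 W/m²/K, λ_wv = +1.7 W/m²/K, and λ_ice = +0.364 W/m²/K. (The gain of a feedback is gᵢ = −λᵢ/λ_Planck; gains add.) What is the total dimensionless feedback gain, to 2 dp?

Convert to gains: g_pf = 0.125/3.96 = 0.03157; g_wv = 1.7/3.96 = 0.4293; g_ice = 0.364/3.96 = 0.09192.
Total gain g = 0.55279.

0.55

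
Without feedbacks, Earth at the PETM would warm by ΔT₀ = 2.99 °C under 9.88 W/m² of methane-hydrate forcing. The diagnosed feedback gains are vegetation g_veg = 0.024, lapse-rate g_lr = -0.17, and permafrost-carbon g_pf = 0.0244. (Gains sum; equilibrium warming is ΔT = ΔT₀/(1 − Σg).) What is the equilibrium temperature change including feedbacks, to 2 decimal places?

2.67 °C

Total gain g = 0.024 − 0.17 + 0.0244 = -0.1216.
Amplification A = 1/(1 + 0.1216) = 0.8916.
ΔT = 2.99 × 0.8916 = 2.67 °C.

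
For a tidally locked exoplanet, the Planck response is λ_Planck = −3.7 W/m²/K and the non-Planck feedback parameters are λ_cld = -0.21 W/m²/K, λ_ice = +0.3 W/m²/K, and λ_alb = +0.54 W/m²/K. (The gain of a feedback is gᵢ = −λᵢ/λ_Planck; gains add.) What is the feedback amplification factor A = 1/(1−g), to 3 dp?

Convert to gains: g_cld = -0.21/3.7 = -0.05676; g_ice = 0.3/3.7 = 0.08108; g_alb = 0.54/3.7 = 0.1459.
Total gain g = 0.17022.
A = 1/(1 − 0.17022) = 1.205.

1.205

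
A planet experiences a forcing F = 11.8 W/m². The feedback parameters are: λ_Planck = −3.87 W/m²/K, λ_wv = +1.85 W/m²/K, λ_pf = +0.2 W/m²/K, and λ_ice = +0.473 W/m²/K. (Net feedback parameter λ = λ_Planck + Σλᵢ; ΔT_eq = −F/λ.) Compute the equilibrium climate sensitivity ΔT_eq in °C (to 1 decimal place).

Net feedback parameter λ = (−3.87) + (+1.85) + (+0.2) + (+0.473) = -1.347 W/m²/K.
ΔT = −F/λ = −11.8/(-1.347) = 8.8 °C.

8.8 °C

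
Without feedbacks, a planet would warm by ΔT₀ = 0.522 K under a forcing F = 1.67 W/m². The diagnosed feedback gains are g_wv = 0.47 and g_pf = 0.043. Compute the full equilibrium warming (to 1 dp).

1.1 K

Total gain g = 0.47 + 0.043 = 0.513.
Amplification A = 1/(1 − 0.513) = 2.053.
ΔT = 0.522 × 2.053 = 1.1 K.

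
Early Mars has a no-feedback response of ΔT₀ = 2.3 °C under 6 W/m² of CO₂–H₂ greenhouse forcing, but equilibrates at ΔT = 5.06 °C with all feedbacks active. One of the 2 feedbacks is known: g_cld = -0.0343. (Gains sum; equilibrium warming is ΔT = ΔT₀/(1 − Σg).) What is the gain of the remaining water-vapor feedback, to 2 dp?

Amplification A = ΔT/ΔT₀ = 5.06/2.3 = 2.2.
Total gain g = 1 − 1/A = 1 − 1/2.2 = 0.5455.
The known gain is -0.0343.
g_wv = 0.5455 + 0.0343 = 0.58.

0.58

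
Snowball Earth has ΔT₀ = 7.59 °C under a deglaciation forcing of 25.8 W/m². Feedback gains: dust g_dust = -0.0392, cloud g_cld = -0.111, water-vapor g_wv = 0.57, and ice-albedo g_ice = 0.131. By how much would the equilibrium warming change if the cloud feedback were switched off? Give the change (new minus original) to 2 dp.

5.55 °C

Original: g = 0.5508, ΔT = 7.59/(1−0.5508) = 16.8967 °C.
Without cloud: g' = 0.6618, ΔT' = 7.59/(1−0.6618) = 22.4423 °C.
Change = 22.4423 − 16.8967 = 5.55 °C.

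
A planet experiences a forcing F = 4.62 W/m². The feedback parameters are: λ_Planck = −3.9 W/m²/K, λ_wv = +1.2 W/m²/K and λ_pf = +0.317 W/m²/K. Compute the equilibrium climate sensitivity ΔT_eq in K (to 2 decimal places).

Net feedback parameter λ = (−3.9) + (+1.2) + (+0.317) = -2.383 W/m²/K.
ΔT = −F/λ = −4.62/(-2.383) = 1.94 K.

1.94 K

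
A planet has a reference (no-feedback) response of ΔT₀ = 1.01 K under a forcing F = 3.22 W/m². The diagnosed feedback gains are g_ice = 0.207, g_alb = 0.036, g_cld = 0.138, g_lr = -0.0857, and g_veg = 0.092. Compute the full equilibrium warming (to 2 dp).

1.65 K

Total gain g = 0.207 + 0.036 + 0.138 − 0.0857 + 0.092 = 0.3873.
Amplification A = 1/(1 − 0.3873) = 1.632.
ΔT = 1.01 × 1.632 = 1.65 K.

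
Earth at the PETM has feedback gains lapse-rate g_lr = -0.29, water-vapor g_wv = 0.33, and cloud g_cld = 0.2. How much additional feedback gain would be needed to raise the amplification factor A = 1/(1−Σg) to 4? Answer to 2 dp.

0.51

Current total gain = 0.24.
Target gain for A = 4: g* = 1 − 1/4 = 0.75.
Additional gain needed = 0.75 − 0.24 = 0.51.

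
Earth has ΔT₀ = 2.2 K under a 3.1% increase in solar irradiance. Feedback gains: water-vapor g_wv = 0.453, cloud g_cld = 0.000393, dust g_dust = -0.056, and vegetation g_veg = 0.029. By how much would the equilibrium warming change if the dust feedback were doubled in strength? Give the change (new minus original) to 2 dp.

-0.34 K

Original: g = 0.426393, ΔT = 2.2/(1−0.426393) = 3.8354 K.
With doubled dust: g' = 0.370393, ΔT' = 2.2/(1−0.370393) = 3.4942 K.
Change = 3.4942 − 3.8354 = -0.34 K.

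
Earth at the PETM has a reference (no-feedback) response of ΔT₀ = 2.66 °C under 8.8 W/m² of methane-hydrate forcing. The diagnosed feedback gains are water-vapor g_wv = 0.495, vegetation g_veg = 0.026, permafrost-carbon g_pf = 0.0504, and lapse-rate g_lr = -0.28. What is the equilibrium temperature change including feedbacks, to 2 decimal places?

3.75 °C

Total gain g = 0.495 + 0.026 + 0.0504 − 0.28 = 0.2914.
Amplification A = 1/(1 − 0.2914) = 1.411.
ΔT = 2.66 × 1.411 = 3.75 °C.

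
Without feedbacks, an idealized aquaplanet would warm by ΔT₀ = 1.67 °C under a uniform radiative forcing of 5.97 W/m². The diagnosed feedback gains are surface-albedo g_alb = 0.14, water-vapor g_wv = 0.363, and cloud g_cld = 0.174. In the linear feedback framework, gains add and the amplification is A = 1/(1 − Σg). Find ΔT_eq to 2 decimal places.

5.17 °C

Total gain g = 0.14 + 0.363 + 0.174 = 0.677.
Amplification A = 1/(1 − 0.677) = 3.096.
ΔT = 1.67 × 3.096 = 5.17 °C.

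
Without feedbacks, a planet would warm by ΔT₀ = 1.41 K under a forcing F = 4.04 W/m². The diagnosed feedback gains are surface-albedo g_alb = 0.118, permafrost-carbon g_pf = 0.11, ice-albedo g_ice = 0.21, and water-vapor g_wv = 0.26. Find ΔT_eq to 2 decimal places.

Total gain g = 0.118 + 0.11 + 0.21 + 0.26 = 0.698.
Amplification A = 1/(1 − 0.698) = 3.311.
ΔT = 1.41 × 3.311 = 4.67 K.

4.67 K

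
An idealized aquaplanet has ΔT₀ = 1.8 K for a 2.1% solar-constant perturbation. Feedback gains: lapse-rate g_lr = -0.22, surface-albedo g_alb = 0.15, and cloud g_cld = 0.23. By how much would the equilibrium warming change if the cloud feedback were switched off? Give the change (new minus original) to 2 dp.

-0.46 K

Original: g = 0.16, ΔT = 1.8/(1−0.16) = 2.1429 K.
Without cloud: g' = -0.07, ΔT' = 1.8/(1+0.07) = 1.6822 K.
Change = 1.6822 − 2.1429 = -0.46 K.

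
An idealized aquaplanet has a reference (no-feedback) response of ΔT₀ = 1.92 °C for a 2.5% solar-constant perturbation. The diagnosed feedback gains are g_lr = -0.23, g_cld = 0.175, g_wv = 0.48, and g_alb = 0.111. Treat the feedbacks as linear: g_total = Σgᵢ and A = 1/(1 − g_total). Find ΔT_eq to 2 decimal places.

Total gain g = -0.23 + 0.175 + 0.48 + 0.111 = 0.536.
Amplification A = 1/(1 − 0.536) = 2.155.
ΔT = 1.92 × 2.155 = 4.14 °C.

4.14 °C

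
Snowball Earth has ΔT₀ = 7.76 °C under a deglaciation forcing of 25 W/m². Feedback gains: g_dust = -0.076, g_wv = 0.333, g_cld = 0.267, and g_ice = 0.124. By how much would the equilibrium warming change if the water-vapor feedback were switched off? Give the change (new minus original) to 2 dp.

-10.72 °C

Original: g = 0.648, ΔT = 7.76/(1−0.648) = 22.0455 °C.
Without water-vapor: g' = 0.315, ΔT' = 7.76/(1−0.315) = 11.3285 °C.
Change = 11.3285 − 22.0455 = -10.72 °C.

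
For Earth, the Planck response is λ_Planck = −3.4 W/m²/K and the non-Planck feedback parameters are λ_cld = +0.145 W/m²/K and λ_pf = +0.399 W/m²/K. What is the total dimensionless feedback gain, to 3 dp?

Convert to gains: g_cld = 0.145/3.4 = 0.04265; g_pf = 0.399/3.4 = 0.1174.
Total gain g = 0.16005.

0.160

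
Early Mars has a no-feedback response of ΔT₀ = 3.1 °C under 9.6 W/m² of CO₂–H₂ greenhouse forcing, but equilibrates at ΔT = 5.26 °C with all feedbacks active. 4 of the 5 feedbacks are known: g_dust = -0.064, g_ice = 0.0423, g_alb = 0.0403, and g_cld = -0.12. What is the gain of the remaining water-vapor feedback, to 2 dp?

0.51

Amplification A = ΔT/ΔT₀ = 5.26/3.1 = 1.697.
Total gain g = 1 − 1/A = 1 − 1/1.697 = 0.4107.
Known gains sum to -0.064 + 0.0423 + 0.0403 − 0.12 = -0.1014.
g_wv = 0.4107 + 0.1014 = 0.51.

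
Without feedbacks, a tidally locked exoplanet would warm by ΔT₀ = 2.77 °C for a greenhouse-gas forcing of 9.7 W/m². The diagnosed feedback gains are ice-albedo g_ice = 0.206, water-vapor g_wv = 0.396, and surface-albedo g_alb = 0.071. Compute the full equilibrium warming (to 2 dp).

8.47 °C

Total gain g = 0.206 + 0.396 + 0.071 = 0.673.
Amplification A = 1/(1 − 0.673) = 3.058.
ΔT = 2.77 × 3.058 = 8.47 °C.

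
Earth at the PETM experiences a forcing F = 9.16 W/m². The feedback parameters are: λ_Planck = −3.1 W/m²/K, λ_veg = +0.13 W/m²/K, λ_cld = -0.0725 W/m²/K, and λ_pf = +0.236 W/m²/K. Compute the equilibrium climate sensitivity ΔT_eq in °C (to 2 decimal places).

Net feedback parameter λ = (−3.1) + (+0.13) + (-0.0725) + (+0.236) = -2.8065 W/m²/K.
ΔT = −F/λ = −9.16/(-2.8065) = 3.26 °C.

3.26 °C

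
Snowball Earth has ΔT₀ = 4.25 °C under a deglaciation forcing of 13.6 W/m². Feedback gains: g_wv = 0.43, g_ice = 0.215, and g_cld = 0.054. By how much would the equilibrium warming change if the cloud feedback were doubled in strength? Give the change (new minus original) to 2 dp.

3.09 °C

Original: g = 0.699, ΔT = 4.25/(1−0.699) = 14.1196 °C.
With doubled cloud: g' = 0.753, ΔT' = 4.25/(1−0.753) = 17.2065 °C.
Change = 17.2065 − 14.1196 = 3.09 °C.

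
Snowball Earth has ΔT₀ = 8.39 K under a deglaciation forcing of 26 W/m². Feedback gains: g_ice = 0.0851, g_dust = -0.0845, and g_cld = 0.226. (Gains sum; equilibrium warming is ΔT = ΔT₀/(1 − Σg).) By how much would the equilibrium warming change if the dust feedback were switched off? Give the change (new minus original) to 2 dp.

1.33 K

Original: g = 0.2266, ΔT = 8.39/(1−0.2266) = 10.8482 K.
Without dust: g' = 0.3111, ΔT' = 8.39/(1−0.3111) = 12.1788 K.
Change = 12.1788 − 10.8482 = 1.33 K.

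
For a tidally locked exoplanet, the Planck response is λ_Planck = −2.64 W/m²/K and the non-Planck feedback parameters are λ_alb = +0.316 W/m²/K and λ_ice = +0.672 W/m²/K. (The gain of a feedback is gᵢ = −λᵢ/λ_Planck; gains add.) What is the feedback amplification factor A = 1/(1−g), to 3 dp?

1.598

Convert to gains: g_alb = 0.316/2.64 = 0.1197; g_ice = 0.672/2.64 = 0.2545.
Total gain g = 0.3742.
A = 1/(1 − 0.3742) = 1.598.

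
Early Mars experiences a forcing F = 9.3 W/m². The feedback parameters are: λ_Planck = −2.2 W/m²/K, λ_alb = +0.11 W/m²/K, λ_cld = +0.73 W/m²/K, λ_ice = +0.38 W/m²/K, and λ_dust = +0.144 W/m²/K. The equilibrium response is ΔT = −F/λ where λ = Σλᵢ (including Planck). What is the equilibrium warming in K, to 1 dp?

Net feedback parameter λ = (−2.2) + (+0.11) + (+0.73) + (+0.38) + (+0.144) = -0.836 W/m²/K.
ΔT = −F/λ = −9.3/(-0.836) = 11.1 K.

11.1 K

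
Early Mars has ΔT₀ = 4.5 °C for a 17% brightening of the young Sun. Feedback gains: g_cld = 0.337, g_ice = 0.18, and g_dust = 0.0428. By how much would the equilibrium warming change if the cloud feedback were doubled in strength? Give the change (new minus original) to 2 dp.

Original: g = 0.5598, ΔT = 4.5/(1−0.5598) = 10.2226 °C.
With doubled cloud: g' = 0.8968, ΔT' = 4.5/(1−0.8968) = 43.6047 °C.
Change = 43.6047 − 10.2226 = 33.38 °C.

33.38 °C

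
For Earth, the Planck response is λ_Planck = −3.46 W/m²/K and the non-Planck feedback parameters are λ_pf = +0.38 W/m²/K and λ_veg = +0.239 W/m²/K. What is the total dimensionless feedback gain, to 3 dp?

Convert to gains: g_pf = 0.38/3.46 = 0.1098; g_veg = 0.239/3.46 = 0.06908.
Total gain g = 0.17888.

0.179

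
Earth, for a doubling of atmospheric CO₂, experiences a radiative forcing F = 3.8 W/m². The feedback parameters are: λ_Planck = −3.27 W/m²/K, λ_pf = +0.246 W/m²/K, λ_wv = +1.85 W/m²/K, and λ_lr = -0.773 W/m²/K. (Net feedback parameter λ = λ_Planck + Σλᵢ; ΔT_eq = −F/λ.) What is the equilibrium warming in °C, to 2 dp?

1.95 °C

Net feedback parameter λ = (−3.27) + (+0.246) + (+1.85) + (-0.773) = -1.947 W/m²/K.
ΔT = −F/λ = −3.8/(-1.947) = 1.95 °C.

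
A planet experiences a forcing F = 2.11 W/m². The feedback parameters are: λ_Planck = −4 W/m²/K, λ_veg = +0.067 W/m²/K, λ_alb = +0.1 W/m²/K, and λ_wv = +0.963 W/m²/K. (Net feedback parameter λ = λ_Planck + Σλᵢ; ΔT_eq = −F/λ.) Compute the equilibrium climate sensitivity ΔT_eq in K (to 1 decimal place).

0.7 K

Net feedback parameter λ = (−4) + (+0.067) + (+0.1) + (+0.963) = -2.87 W/m²/K.
ΔT = −F/λ = −2.11/(-2.87) = 0.7 K.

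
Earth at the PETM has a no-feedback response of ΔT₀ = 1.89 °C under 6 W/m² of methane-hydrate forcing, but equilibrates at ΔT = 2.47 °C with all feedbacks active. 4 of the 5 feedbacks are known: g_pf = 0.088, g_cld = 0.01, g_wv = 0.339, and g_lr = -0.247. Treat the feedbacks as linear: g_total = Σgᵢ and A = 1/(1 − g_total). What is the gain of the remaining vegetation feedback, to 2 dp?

0.04

Amplification A = ΔT/ΔT₀ = 2.47/1.89 = 1.307.
Total gain g = 1 − 1/A = 1 − 1/1.307 = 0.2349.
Known gains sum to 0.088 + 0.01 + 0.339 − 0.247 = 0.19.
g_veg = 0.2349 − 0.19 = 0.04.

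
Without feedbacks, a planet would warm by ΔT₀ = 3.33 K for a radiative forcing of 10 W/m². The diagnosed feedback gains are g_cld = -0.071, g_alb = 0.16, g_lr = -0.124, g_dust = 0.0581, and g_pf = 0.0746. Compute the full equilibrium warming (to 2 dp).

3.69 K

Total gain g = -0.071 + 0.16 − 0.124 + 0.0581 + 0.0746 = 0.0977.
Amplification A = 1/(1 − 0.0977) = 1.108.
ΔT = 3.33 × 1.108 = 3.69 K.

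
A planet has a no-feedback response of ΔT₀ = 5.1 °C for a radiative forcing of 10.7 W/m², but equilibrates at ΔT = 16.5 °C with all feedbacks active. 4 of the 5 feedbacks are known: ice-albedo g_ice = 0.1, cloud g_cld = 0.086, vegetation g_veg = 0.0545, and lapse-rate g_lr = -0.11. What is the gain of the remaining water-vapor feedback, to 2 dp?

0.56

Amplification A = ΔT/ΔT₀ = 16.5/5.1 = 3.235.
Total gain g = 1 − 1/A = 1 − 1/3.235 = 0.6909.
Known gains sum to 0.1 + 0.086 + 0.0545 − 0.11 = 0.1305.
g_wv = 0.6909 − 0.1305 = 0.56.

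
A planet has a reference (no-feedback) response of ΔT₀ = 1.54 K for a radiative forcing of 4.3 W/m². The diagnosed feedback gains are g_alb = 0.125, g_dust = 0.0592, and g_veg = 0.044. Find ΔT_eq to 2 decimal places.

2.00 K

Total gain g = 0.125 + 0.0592 + 0.044 = 0.2282.
Amplification A = 1/(1 − 0.2282) = 1.296.
ΔT = 1.54 × 1.296 = 2.00 K.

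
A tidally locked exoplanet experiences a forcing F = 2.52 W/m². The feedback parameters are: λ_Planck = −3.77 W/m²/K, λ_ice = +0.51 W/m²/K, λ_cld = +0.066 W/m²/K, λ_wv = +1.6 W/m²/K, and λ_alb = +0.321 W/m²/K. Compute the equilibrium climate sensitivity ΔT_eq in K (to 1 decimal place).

2.0 K

Net feedback parameter λ = (−3.77) + (+0.51) + (+0.066) + (+1.6) + (+0.321) = -1.273 W/m²/K.
ΔT = −F/λ = −2.52/(-1.273) = 2.0 K.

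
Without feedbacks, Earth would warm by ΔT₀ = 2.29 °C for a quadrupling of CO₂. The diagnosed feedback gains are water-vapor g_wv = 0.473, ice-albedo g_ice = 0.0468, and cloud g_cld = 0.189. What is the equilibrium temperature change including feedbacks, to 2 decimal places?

Total gain g = 0.473 + 0.0468 + 0.189 = 0.7088.
Amplification A = 1/(1 − 0.7088) = 3.434.
ΔT = 2.29 × 3.434 = 7.86 °C.

7.86 °C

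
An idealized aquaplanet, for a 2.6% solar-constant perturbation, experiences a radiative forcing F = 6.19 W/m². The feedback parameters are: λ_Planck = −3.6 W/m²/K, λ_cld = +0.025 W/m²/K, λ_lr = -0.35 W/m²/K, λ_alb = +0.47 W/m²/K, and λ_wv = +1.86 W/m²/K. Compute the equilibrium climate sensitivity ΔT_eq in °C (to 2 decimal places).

3.88 °C

Net feedback parameter λ = (−3.6) + (+0.025) + (-0.35) + (+0.47) + (+1.86) = -1.595 W/m²/K.
ΔT = −F/λ = −6.19/(-1.595) = 3.88 °C.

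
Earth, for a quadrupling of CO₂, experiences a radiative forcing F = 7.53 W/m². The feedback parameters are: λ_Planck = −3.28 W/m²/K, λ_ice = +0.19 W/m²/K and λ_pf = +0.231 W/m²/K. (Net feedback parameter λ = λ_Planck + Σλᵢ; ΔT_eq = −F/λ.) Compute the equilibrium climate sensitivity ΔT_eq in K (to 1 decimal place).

Net feedback parameter λ = (−3.28) + (+0.19) + (+0.231) = -2.859 W/m²/K.
ΔT = −F/λ = −7.53/(-2.859) = 2.6 K.

2.6 K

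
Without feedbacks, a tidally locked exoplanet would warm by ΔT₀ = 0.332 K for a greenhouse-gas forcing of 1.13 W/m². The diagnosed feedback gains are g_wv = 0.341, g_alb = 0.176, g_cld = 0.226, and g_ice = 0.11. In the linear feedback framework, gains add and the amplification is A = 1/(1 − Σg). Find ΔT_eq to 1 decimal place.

2.3 K

Total gain g = 0.341 + 0.176 + 0.226 + 0.11 = 0.853.
Amplification A = 1/(1 − 0.853) = 6.803.
ΔT = 0.332 × 6.803 = 2.3 K.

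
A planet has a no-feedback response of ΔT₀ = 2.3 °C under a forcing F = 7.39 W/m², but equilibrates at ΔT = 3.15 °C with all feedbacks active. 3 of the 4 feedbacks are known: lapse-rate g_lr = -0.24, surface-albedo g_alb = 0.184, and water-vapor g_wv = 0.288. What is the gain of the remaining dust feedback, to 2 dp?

Amplification A = ΔT/ΔT₀ = 3.15/2.3 = 1.37.
Total gain g = 1 − 1/A = 1 − 1/1.37 = 0.2701.
Known gains sum to -0.24 + 0.184 + 0.288 = 0.232.
g_dust = 0.2701 − 0.232 = 0.04.

0.04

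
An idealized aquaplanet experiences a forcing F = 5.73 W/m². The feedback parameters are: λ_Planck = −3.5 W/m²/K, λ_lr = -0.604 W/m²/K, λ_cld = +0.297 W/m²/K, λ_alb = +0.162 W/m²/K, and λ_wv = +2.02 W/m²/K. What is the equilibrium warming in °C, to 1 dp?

Net feedback parameter λ = (−3.5) + (-0.604) + (+0.297) + (+0.162) + (+2.02) = -1.625 W/m²/K.
ΔT = −F/λ = −5.73/(-1.625) = 3.5 °C.

3.5 °C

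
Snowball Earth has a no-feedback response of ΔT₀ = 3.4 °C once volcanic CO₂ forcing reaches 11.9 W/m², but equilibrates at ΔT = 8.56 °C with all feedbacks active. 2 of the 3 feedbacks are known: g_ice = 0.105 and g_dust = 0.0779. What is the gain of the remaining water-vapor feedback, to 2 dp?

0.42

Amplification A = ΔT/ΔT₀ = 8.56/3.4 = 2.518.
Total gain g = 1 − 1/A = 1 − 1/2.518 = 0.6029.
Known gains sum to 0.105 + 0.0779 = 0.1829.
g_wv = 0.6029 − 0.1829 = 0.42.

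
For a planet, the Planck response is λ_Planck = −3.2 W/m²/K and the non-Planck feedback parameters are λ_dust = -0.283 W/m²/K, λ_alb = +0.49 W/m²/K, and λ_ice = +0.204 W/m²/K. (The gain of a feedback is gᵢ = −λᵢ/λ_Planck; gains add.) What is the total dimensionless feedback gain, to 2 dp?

Convert to gains: g_dust = -0.283/3.2 = -0.08844; g_alb = 0.49/3.2 = 0.1531; g_ice = 0.204/3.2 = 0.06375.
Total gain g = 0.12841.

0.13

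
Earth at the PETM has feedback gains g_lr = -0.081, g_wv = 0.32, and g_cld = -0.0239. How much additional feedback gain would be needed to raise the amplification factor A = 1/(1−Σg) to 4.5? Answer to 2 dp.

Current total gain = 0.2151.
Target gain for A = 4.5: g* = 1 − 1/4.5 = 0.7778.
Additional gain needed = 0.7778 − 0.2151 = 0.56.

0.56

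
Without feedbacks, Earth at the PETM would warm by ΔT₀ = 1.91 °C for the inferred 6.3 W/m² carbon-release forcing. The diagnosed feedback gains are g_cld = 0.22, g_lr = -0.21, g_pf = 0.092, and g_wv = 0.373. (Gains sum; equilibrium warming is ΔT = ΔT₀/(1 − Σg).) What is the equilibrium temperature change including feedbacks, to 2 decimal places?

3.64 °C

Total gain g = 0.22 − 0.21 + 0.092 + 0.373 = 0.475.
Amplification A = 1/(1 − 0.475) = 1.905.
ΔT = 1.91 × 1.905 = 3.64 °C.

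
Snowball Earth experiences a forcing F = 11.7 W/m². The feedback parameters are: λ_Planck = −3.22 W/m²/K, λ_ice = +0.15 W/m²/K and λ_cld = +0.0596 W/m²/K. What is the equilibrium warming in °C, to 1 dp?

3.9 °C

Net feedback parameter λ = (−3.22) + (+0.15) + (+0.0596) = -3.0104 W/m²/K.
ΔT = −F/λ = −11.7/(-3.0104) = 3.9 °C.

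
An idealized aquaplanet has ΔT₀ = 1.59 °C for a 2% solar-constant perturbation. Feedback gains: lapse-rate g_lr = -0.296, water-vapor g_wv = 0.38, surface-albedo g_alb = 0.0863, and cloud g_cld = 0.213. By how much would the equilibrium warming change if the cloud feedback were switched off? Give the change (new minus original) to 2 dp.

Original: g = 0.3833, ΔT = 1.59/(1−0.3833) = 2.5782 °C.
Without cloud: g' = 0.1703, ΔT' = 1.59/(1−0.1703) = 1.9164 °C.
Change = 1.9164 − 2.5782 = -0.66 °C.

-0.66 °C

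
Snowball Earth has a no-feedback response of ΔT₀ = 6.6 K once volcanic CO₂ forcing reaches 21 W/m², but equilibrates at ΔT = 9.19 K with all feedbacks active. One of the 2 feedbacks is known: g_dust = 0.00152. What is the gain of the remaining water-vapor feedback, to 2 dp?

0.28

Amplification A = ΔT/ΔT₀ = 9.19/6.6 = 1.392.
Total gain g = 1 − 1/A = 1 − 1/1.392 = 0.2816.
The known gain is 0.00152.
g_wv = 0.2816 − 0.00152 = 0.28.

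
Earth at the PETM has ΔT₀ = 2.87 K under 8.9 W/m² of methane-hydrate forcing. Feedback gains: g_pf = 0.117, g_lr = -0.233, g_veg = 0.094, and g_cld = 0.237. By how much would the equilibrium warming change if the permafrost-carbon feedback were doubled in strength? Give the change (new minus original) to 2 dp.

Original: g = 0.215, ΔT = 2.87/(1−0.215) = 3.6561 K.
With doubled permafrost-carbon: g' = 0.332, ΔT' = 2.87/(1−0.332) = 4.2964 K.
Change = 4.2964 − 3.6561 = 0.64 K.

0.64 K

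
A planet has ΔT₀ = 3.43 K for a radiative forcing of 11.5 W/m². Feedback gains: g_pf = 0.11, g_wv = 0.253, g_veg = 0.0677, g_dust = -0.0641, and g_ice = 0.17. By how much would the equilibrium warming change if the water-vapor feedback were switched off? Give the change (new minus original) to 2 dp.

Original: g = 0.5366, ΔT = 3.43/(1−0.5366) = 7.4018 K.
Without water-vapor: g' = 0.2836, ΔT' = 3.43/(1−0.2836) = 4.7878 K.
Change = 4.7878 − 7.4018 = -2.61 K.

-2.61 K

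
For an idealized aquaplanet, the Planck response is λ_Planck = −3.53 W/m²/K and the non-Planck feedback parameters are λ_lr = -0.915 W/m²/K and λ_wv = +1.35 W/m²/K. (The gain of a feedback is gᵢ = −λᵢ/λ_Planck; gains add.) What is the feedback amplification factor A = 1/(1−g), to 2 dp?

Convert to gains: g_lr = -0.915/3.53 = -0.2592; g_wv = 1.35/3.53 = 0.3824.
Total gain g = 0.1232.
A = 1/(1 − 0.1232) = 1.14.

1.14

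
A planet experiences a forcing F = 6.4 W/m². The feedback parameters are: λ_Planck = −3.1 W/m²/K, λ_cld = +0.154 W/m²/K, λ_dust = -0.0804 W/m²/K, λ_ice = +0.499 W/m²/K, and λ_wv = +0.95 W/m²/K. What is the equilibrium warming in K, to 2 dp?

4.06 K

Net feedback parameter λ = (−3.1) + (+0.154) + (-0.0804) + (+0.499) + (+0.95) = -1.5774 W/m²/K.
ΔT = −F/λ = −6.4/(-1.5774) = 4.06 K.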